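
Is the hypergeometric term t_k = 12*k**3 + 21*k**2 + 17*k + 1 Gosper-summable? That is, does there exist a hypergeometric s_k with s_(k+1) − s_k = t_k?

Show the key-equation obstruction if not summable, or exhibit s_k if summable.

Yes. s_k = k*(3*k**3 + k**2 + k - 4).

Step 1: r(k) = (12*k**3 + 57*k**2 + 95*k + 51)/(12*k**3 + 21*k**2 + 17*k + 1).
So A=1 and B=1, with C=k**3 + 7*k**2/4 + 17*k/12 + 1/12.
f must satisfy (1)·f(k+1) − (1)·f(k) = k**3 + 7*k**2/4 + 17*k/12 + 1/12.
Bound: deg f ≤ 4.
A polynomial solution: f(k) = k*(3*k**3 + k**2 + k - 4)/12.
R(k) = B(k−1)·f(k)/C(k) = k*(3*k**3 + k**2 + k - 4)/(12*k**3 + 21*k**2 + 17*k + 1); s_k = R·t_k = k*(3*k**3 + k**2 + k - 4).
Verify: 12*k**3 + 21*k**2 + 17*k + 1 matches t_k.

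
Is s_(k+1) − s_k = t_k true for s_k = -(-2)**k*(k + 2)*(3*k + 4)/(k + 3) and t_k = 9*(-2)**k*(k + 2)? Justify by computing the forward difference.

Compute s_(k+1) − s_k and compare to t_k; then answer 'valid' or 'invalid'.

s_(k+1) = 2*(-2)**k*(k + 3)*(3*k + 7)/(k + 4)
s_(k+1) − s_k = (-2)**k*(9*k**3 + 72*k**2 + 186*k + 158)/(k**2 + 7*k + 12)
(s_(k+1) − s_k) − t_k = (-2)**k*(-9*k**2 - 48*k - 58)/(k**2 + 7*k + 12)

Invalid: residual (-2)**k*(-9*k**2 - 48*k - 58)/(k**2 + 7*k + 12) ≠ 0.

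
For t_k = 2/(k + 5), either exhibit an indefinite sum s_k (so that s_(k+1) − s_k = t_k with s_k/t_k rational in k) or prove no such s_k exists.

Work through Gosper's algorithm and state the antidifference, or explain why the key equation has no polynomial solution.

none — t_k is not Gosper-summable

Step 1: r(k) = (k + 5)/(k + 6).
A = k + 5, B = k + 6, C = 1.
Need (k + 5)·f(k+1) − (k + 5)·f(k) = 1.
Degrees (1,1,0) ⇒ d ≤ 0.
Write f(k) = c0. Then LHS − RHS = -1, requiring -1 = 0: contradictory. No certificate.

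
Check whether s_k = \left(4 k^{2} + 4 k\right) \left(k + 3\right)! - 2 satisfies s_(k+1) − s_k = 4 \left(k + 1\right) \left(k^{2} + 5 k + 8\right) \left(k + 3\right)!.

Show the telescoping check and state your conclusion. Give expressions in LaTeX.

Valid: the claim telescopes to t_k.

s_(k+1) = (4*k + 4*(k + 1)**2 + 4)*factorial(k + 4) - 2
s_(k+1) − s_k = 4*(k + 1)*(k**2 + 5*k + 8)*factorial(k + 3)
(s_(k+1) − s_k) − t_k = 0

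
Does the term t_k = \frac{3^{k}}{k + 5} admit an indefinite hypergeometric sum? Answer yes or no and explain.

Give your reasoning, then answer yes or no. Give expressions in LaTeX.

No; the degree bound rules out any f.

Step 1: r(k) = 3*(k + 5)/(k + 6).
So A=3*k + 15 and B=k + 6, with C=1.
Key eq: (3*k + 15)·f(k+1) = (k + 5)·f(k) + (1).
Degrees (1,1,0) ⇒ d ≤ -1.
Bound -1 < 0, so the key equation has no polynomial solution.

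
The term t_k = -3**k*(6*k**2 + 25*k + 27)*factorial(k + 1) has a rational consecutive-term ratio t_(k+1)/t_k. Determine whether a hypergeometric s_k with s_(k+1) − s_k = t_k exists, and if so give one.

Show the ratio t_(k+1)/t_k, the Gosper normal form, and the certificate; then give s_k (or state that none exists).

Ratio r(k) = 3*(6*k**3 + 49*k**2 + 132*k + 116)/(6*k**2 + 25*k + 27).
Gosper form: A/B · C(k+1)/C(k) with A=3*k + 6, B=1, C=k**2 + 25*k/6 + 9/2.
Need (3*k + 6)·f(k+1) − (1)·f(k) = k**2 + 25*k/6 + 9/2.
Degrees (1,0,2) ⇒ d ≤ 1.
Solving with deg f ≤ 1: f(k) = (2*k + 3)/6.
Certificate R = B(k−1)f/C = (2*k + 3)/(6*k**2 + 25*k + 27) gives s_k = -3**k*(2*k + 3)*factorial(k + 1).
Check: Δs_k = -3**k*(6*k**2 + 25*k + 27)*factorial(k + 1). ✓

s_k = -3**k*(2*k + 3)*factorial(k + 1)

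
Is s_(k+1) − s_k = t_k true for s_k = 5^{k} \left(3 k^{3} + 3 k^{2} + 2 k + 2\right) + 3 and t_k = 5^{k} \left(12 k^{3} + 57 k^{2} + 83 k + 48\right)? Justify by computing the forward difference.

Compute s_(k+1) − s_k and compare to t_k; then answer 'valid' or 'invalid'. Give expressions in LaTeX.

s_(k+1) = 5**(k + 1)*(2*k + 3*(k + 1)**3 + 3*(k + 1)**2 + 4) + 3
s_(k+1) − s_k = 5**k*(12*k**3 + 57*k**2 + 83*k + 48)
(s_(k+1) − s_k) − t_k = 0

valid (s_(k+1) − s_k reduces to t_k)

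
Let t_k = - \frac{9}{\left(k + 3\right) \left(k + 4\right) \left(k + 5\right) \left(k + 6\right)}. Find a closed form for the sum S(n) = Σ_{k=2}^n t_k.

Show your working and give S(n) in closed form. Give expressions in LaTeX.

S(n) = \frac{- n^{3} - 15 n^{2} - 74 n + 90}{70 \left(n^{3} + 15 n^{2} + 74 n + 120\right)}

Ratio r(k) = (k + 3)/(k + 7).
Normal form (A,B,C) = (k + 3, k + 7, 1).
Key eq: (k + 3)·f(k+1) = (k + 6)·f(k) + (1).
deg f ≤ 3 (via 1,1,0).
Solving with deg f ≤ 3: f(k) = k*(k**2 + 12*k + 47)/180.
So s_k = (B(k−1)f/C)·t_k = (k*(k + 6)*(k**2 + 12*k + 47)/180)·t_k = k*(-k**2 - 12*k - 47)/(20*(k + 3)*(k + 4)*(k + 5)).
s_(k+1) − s_k = -9/(k**4 + 18*k**3 + 119*k**2 + 342*k + 360) = t_k.
s_(n+1) = (-n**3 - 15*n**2 - 74*n - 60)/(20*(n**3 + 15*n**2 + 74*n + 120)) and s_(2) = -1/28, so S(n) = (-n**3 - 15*n**2 - 74*n + 90)/(70*(n**3 + 15*n**2 + 74*n + 120)).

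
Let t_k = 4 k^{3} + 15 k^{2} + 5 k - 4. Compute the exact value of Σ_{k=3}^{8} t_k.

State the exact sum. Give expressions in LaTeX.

Step 1: r(k) = (4*k**3 + 27*k**2 + 47*k + 20)/(4*k**3 + 15*k**2 + 5*k - 4).
A = 1, B = 1, C = k**3 + 15*k**2/4 + 5*k/4 - 1.
Set up (1)·f(k+1) − (1)·f(k) − (k**3 + 15*k**2/4 + 5*k/4 - 1) = 0.
Degrees (0,0,3) ⇒ d ≤ 4.
Solve for f: f(k) = k*(k**3 + 3*k**2 - 4*k - 4)/4 (degree 4 ≤ 4).
R(k) = B(k−1)·f(k)/C(k) = k*(k**3 + 3*k**2 - 4*k - 4)/(4*k**3 + 15*k**2 + 5*k - 4); s_k = R·t_k = k*(k**3 + 3*k**2 - 4*k - 4).
s_(k+1) − s_k = 4*k**3 + 15*k**2 + 5*k - 4 = t_k.
Σ_(k=3)^(8) t_k = s_(9) − s_(3) = 8388 − (114) = 8274.

Σ = 8274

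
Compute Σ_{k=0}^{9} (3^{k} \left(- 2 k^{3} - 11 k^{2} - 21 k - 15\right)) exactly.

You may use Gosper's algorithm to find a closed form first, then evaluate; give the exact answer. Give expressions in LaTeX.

t_(k+1)/t_k = 3*(2*k**3 + 17*k**2 + 49*k + 49)/(2*k**3 + 11*k**2 + 21*k + 15).
Factor: A=3; B=1; C=k**3 + 11*k**2/2 + 21*k/2 + 15/2.
f must satisfy (3)·f(k+1) − (1)·f(k) = k**3 + 11*k**2/2 + 21*k/2 + 15/2.
Degrees (0,0,3) ⇒ d ≤ 3.
Solving with deg f ≤ 3: f(k) = k*(k**2 + k + 3)/2.
Get s_k = R·t_k = 3**k*k*(-k**2 - k - 3) with R(k) = B(k−1)f(k)/C(k) = k*(k**2 + k + 3)/((2*k + 5)*(k**2 + 3*k + 3)).
s_(k+1) − s_k = 3**k*(-2*k**3 - 11*k**2 - 21*k - 15) = t_k.
Evaluate s at k=10 and k=0: -66725370 and 0; difference -66725370.

Σ = -66725370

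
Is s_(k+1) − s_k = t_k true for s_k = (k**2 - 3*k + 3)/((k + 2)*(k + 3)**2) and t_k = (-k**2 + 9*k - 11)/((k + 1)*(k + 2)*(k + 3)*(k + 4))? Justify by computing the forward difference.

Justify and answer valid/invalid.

s_(k+1) = (-3*k + (k + 1)**2)/((k + 3)*(k + 4)**2)
s_(k+1) − s_k = (-k**3 + 7*k**2 + 23*k - 42)/(k**5 + 16*k**4 + 101*k**3 + 314*k**2 + 480*k + 288)
(s_(k+1) − s_k) − t_k = 2*(2*k**3 - 5*k**2 - 25*k + 45)/(k**6 + 17*k**5 + 117*k**4 + 415*k**3 + 794*k**2 + 768*k + 288)

Invalid: residual 2*(2*k**3 - 5*k**2 - 25*k + 45)/(k**6 + 17*k**5 + 117*k**4 + 415*k**3 + 794*k**2 + 768*k + 288) ≠ 0.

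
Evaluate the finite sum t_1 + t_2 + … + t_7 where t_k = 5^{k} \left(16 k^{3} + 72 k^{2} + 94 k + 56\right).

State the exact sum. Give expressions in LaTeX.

Ratio r(k) = 5*(8*k**3 + 60*k**2 + 143*k + 119)/(8*k**3 + 36*k**2 + 47*k + 28).
Factor: A=5; B=1; C=k**3 + 9*k**2/2 + 47*k/8 + 7/2.
Key eq: (5)·f(k+1) = (1)·f(k) + (k**3 + 9*k**2/2 + 47*k/8 + 7/2).
From deg A=0, deg B=0, deg C=3: d=3.
Coefficient equations give f(k) = (4*k**3 + 3*k**2 + k + 4)/16.
Then R = B(k−1)f/C = (4*k**3 + 3*k**2 + k + 4)/(2*(8*k**3 + 36*k**2 + 47*k + 28)), so s_k = R(k)·t_k = 5**k*(4*k**3 + 3*k**2 + k + 4).
Check: Δs_k = 5**k*(16*k**3 + 72*k**2 + 94*k + 56). ✓
Sum = s_(8) − s_(1); s_(8) = 879687500, s_(1) = 60 ⇒ 879687440.

Σ = 879687440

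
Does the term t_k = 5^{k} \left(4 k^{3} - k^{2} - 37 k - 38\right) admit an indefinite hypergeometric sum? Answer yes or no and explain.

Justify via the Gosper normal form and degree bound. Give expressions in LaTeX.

Yes. s_k = 5^{k} \left(k^{3} - 4 k^{2} - 3 k - 2\right).

Compute t_(k+1)/t_k: get 5*(4*k**3 + 11*k**2 - 27*k - 72)/(4*k**3 - k**2 - 37*k - 38).
Gosper form: A/B · C(k+1)/C(k) with A=5, B=1, C=k**3 - k**2/4 - 37*k/4 - 19/2.
Key eq: (5)·f(k+1) = (1)·f(k) + (k**3 - k**2/4 - 37*k/4 - 19/2).
Bound: deg f ≤ 3.
A polynomial solution: f(k) = (k**3 - 4*k**2 - 3*k - 2)/4.
Then R = B(k−1)f/C = (k**3 - 4*k**2 - 3*k - 2)/((k + 2)*(4*k**2 - 9*k - 19)), so s_k = R(k)·t_k = 5**k*(k**3 - 4*k**2 - 3*k - 2).
Check: Δs_k = 5**k*(4*k**3 - k**2 - 37*k - 38). ✓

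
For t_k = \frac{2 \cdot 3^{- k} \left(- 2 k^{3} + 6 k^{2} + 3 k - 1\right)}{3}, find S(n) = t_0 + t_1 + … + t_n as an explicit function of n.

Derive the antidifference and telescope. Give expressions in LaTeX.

S(n) = 3^{- n - 1} \left(3^{n + 1} + 2 n^{3} + 3 n^{2} - 3 n - 5\right)

The ratio is (2*k**3 - 9*k - 6)/(3*(2*k**3 - 6*k**2 - 3*k + 1)).
Normal form (A,B,C) = (1/3, 1, k**3 - 3*k**2 - 3*k/2 + 1/2).
Need (1/3)·f(k+1) − (1)·f(k) = k**3 - 3*k**2 - 3*k/2 + 1/2.
deg f ≤ 3 (via 0,0,3).
Solving with deg f ≤ 3: f(k) = -3*(2*k**3 - 3*k**2 - 3*k - 1)/4.
So s_k = (B(k−1)f/C)·t_k = (-3*(2*k**3 - 3*k**2 - 3*k - 1)/(2*(2*k**3 - 6*k**2 - 3*k + 1)))·t_k = (2*k**3 - 3*k**2 - 3*k - 1)/3**k.
Verify: 2*(-2*k**3 + 6*k**2 + 3*k - 1)/(3*3**k) matches t_k.
s_(n+1) = 3**(-n - 1)*(2*n**3 + 3*n**2 - 3*n - 5) and s_(0) = -1, so S(n) = 3**(-n - 1)*(3**(n + 1) + 2*n**3 + 3*n**2 - 3*n - 5).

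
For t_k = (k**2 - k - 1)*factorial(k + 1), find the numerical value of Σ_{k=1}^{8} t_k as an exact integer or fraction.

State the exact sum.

Step 1: r(k) = (k + 2)*(k - (k + 1)**2 + 2)/(-k**2 + k + 1).
Factor: A=k + 2; B=1; C=k**2 - k - 1.
Set up (k + 2)·f(k+1) − (1)·f(k) − (k**2 - k - 1) = 0.
deg f ≤ 1 (via 1,0,2).
Match coefficients ⇒ f(k) = k - 3.
Then R = B(k−1)f/C = (k - 3)/(k**2 - k - 1), so s_k = R(k)·t_k = (k - 3)*factorial(k + 1).
Check: Δs_k = (k**2 - k - 1)*factorial(k + 1). ✓
Telescoping: Σ = s_(9) − s_(1) = 21772800 − (-4) = 21772804.

Σ = 21772804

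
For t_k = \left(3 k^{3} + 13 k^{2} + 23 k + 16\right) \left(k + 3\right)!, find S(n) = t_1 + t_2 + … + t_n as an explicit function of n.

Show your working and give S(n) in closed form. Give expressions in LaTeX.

S(n) = 3 n^{2} \left(n + 4\right)! + 4 n \left(n + 4\right)! + 5 \left(n + 4\right)! - 120

r(k) = (3*k**4 + 34*k**3 + 146*k**2 + 287*k + 220)/(3*k**3 + 13*k**2 + 23*k + 16) after simplifying.
A = k + 4, B = 1, C = k**3 + 13*k**2/3 + 23*k/3 + 16/3.
f must satisfy (k + 4)·f(k+1) − (1)·f(k) = k**3 + 13*k**2/3 + 23*k/3 + 16/3.
Degrees (1,0,3) ⇒ d ≤ 2.
A polynomial solution: f(k) = (3*k**2 - 2*k + 4)/3.
R(k) = B(k−1)·f(k)/C(k) = (3*k**2 - 2*k + 4)/(3*k**3 + 13*k**2 + 23*k + 16); s_k = R·t_k = (3*k**2 - 2*k + 4)*factorial(k + 3).
Δs = (3*k**3 + 13*k**2 + 23*k + 16)*factorial(k + 3), as required.
s_(n+1) = (3*n**2 + 4*n + 5)*factorial(n + 4) and s_(1) = 120, so S(n) = 3*n**2*factorial(n + 4) + 4*n*factorial(n + 4) + 5*factorial(n + 4) - 120.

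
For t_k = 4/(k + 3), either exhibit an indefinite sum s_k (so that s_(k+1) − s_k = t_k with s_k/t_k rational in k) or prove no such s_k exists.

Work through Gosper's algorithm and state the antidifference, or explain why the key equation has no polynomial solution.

t_(k+1)/t_k = (k + 3)/(k + 4).
A = k + 3, B = k + 4, C = 1.
Need (k + 3)·f(k+1) − (k + 3)·f(k) = 1.
d = 0 from the (1,1,0) case.
f = c0 ⇒ A·f(k+1) − B(k−1)·f(k) − C = -1. The system {-1 = 0} is inconsistent; no antidifference.

none — t_k is not Gosper-summable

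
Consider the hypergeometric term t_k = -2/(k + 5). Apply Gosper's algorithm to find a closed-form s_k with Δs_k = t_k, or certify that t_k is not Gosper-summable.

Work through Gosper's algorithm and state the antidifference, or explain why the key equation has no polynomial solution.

Step 1: r(k) = (k + 5)/(k + 6).
So A=k + 5 and B=k + 6, with C=1.
Set up (k + 5)·f(k+1) − (k + 5)·f(k) − (1) = 0.
deg f ≤ 0 (via 1,1,0).
Write f(k) = c0. Then LHS − RHS = -1, requiring -1 = 0: contradictory. No certificate.

no hypergeometric antidifference exists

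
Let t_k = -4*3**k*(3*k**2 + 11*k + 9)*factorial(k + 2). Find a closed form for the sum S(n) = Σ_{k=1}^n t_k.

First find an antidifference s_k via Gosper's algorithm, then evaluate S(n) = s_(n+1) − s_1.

t_(k+1)/t_k = 3*(3*k**3 + 26*k**2 + 74*k + 69)/(3*k**2 + 11*k + 9).
Gosper form: A/B · C(k+1)/C(k) with A=3*k + 9, B=1, C=k**2 + 11*k/3 + 3.
f must satisfy (3*k + 9)·f(k+1) − (1)·f(k) = k**2 + 11*k/3 + 3.
deg f ≤ 1 (via 1,0,2).
Solve for f: f(k) = k/3 (degree 1 ≤ 1).
So s_k = (B(k−1)f/C)·t_k = (k/(3*k**2 + 11*k + 9))·t_k = -4*3**k*k*factorial(k + 2).
Verify: -4*3**k*(3*k**2 + 11*k + 9)*factorial(k + 2) matches t_k.
s_(n+1) = -12*3**n*(n + 1)*factorial(n + 3) and s_(1) = -72, so S(n) = -12*3**n*n*factorial(n + 3) - 12*3**n*factorial(n + 3) + 72.

S(n) = -12*3**n*n*factorial(n + 3) - 12*3**n*factorial(n + 3) + 72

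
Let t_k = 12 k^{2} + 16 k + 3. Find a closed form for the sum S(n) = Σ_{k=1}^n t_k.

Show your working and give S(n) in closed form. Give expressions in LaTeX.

Step 1: r(k) = (12*k**2 + 40*k + 31)/(12*k**2 + 16*k + 3).
Take A(k)=1, B(k)=1, C(k)=k**2 + 4*k/3 + 1/4.
Set up (1)·f(k+1) − (1)·f(k) − (k**2 + 4*k/3 + 1/4) = 0.
Bound: deg f ≤ 3.
Solve for f: f(k) = k*(4*k**2 + 2*k - 3)/12 (degree 3 ≤ 3).
Certificate R = B(k−1)f/C = k*(4*k**2 + 2*k - 3)/(12*k**2 + 16*k + 3) gives s_k = k*(4*k**2 + 2*k - 3).
Verify: 12*k**2 + 16*k + 3 matches t_k.
Σ_(k=1)^n t_k = s_(n+1) − s_(1) = (4*n**3 + 14*n**2 + 13*n + 3) − (3), i.e. n*(4*n**2 + 14*n + 13).

S(n) = n \left(4 n^{2} + 14 n + 13\right)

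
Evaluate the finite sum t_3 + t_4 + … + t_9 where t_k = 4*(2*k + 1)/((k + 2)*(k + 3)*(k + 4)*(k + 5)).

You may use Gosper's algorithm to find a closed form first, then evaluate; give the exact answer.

Σ = 51/910

Ratio r(k) = (k + 2)*(2*k + 3)/((k + 6)*(2*k + 1)).
Factor: A=k + 2; B=k + 6; C=k + 1/2.
Solve (k + 2)·f(k+1) − (k + 5)·f(k) = k + 1/2.
Degrees (1,1,1) ⇒ d ≤ 3.
Match coefficients ⇒ f(k) = k*(k**2 + 9*k + 2)/48.
R(k) = B(k−1)·f(k)/C(k) = k*(k + 5)*(k**2 + 9*k + 2)/(24*(2*k + 1)); s_k = R·t_k = k*(k**2 + 9*k + 2)/(6*(k + 2)*(k + 3)*(k + 4)).
s_(k+1) − s_k = 4*(2*k + 1)/(k**4 + 14*k**3 + 71*k**2 + 154*k + 120) = t_k.
Sum = s_(10) − s_(3); s_(10) = 40/273, s_(3) = 19/210 ⇒ 51/910.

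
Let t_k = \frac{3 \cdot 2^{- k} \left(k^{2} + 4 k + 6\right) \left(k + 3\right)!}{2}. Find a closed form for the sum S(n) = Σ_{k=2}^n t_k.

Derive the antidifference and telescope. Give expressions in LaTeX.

S(n) = -270 + \frac{3 \cdot 2^{- n} n \left(n + 4\right)!}{2} + 3 \cdot 2^{- n} \left(n + 4\right)!

Ratio r(k) = (k + 4)*(4*k + (k + 1)**2 + 10)/(2*(k**2 + 4*k + 6)).
A = k/2 + 2, B = 1, C = k**2 + 4*k + 6.
Need (k/2 + 2)·f(k+1) − (1)·f(k) = k**2 + 4*k + 6.
deg f ≤ 1 (via 1,0,2).
Solving with deg f ≤ 1: f(k) = 2*(k + 1).
Certificate R = B(k−1)f/C = 2*(k + 1)/(k**2 + 4*k + 6) gives s_k = 3*(k + 1)*factorial(k + 3)/2**k.
Check: Δs_k = 3*(k**2 + 4*k + 6)*factorial(k + 3)/(2*2**k). ✓
Σ_(k=2)^n t_k = s_(n+1) − s_(2) = (3*2**(-n - 1)*(n + 2)*factorial(n + 4)) − (270), i.e. -270 + 3*n*factorial(n + 4)/(2*2**n) + 3*factorial(n + 4)/2**n.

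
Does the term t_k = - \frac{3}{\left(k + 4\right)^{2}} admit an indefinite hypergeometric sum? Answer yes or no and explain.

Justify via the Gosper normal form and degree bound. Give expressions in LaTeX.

Compute t_(k+1)/t_k: get (k + 4)**2/(k + 5)**2.
Take A(k)=k**2 + 8*k + 16, B(k)=k**2 + 10*k + 25, C(k)=1.
Solve (k**2 + 8*k + 16)·f(k+1) − (k**2 + 8*k + 16)·f(k) = 1.
d = 0 from the (2,2,0) case.
Put f(k) = c0: A·f(k+1) − B(k−1)·f(k) − C = -1; need -1 = 0 — inconsistent ⇒ no f, not summable.

No — t_k has no hypergeometric antidifference.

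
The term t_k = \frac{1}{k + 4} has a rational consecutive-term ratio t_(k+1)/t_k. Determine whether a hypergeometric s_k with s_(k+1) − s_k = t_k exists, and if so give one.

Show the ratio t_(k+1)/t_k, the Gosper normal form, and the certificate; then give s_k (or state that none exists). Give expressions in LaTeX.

t_(k+1)/t_k = (k + 4)/(k + 5).
Normal form (A,B,C) = (k + 4, k + 5, 1).
Key eq: (k + 4)·f(k+1) = (k + 4)·f(k) + (1).
d = 0 from the (1,1,0) case.
f = c0 ⇒ A·f(k+1) − B(k−1)·f(k) − C = -1. The system {-1 = 0} is inconsistent; no antidifference.

not Gosper-summable; s_k does not exist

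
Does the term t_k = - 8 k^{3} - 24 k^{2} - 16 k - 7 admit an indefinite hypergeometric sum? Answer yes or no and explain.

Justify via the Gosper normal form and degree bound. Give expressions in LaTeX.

Compute t_(k+1)/t_k: get (8*k**3 + 48*k**2 + 88*k + 55)/(8*k**3 + 24*k**2 + 16*k + 7).
Take A(k)=1, B(k)=1, C(k)=k**3 + 3*k**2 + 2*k + 7/8.
Need (1)·f(k+1) − (1)·f(k) = k**3 + 3*k**2 + 2*k + 7/8.
From deg A=0, deg B=0, deg C=3: d=4.
A polynomial solution: f(k) = k*(2*k**3 + 4*k**2 - 2*k + 3)/8.
So s_k = (B(k−1)f/C)·t_k = (k*(2*k**3 + 4*k**2 - 2*k + 3)/(8*k**3 + 24*k**2 + 16*k + 7))·t_k = k*(-2*k**3 - 4*k**2 + 2*k - 3).
Δs = -8*k**3 - 24*k**2 - 16*k - 7, as required.

Yes. s_k = k \left(- 2 k^{3} - 4 k^{2} + 2 k - 3\right).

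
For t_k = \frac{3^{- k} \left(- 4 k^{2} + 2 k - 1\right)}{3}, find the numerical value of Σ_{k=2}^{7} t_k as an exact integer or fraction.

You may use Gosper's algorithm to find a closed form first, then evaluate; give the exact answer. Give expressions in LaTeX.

Σ = -2870/2187

t_(k+1)/t_k = (4*k**2 + 6*k + 3)/(3*(4*k**2 - 2*k + 1)).
Normal form (A,B,C) = (1/3, 1, k**2 - k/2 + 1/4).
Solve (1/3)·f(k+1) − (1)·f(k) = k**2 - k/2 + 1/4.
Degrees (0,0,2) ⇒ d ≤ 2.
Coefficient equations give f(k) = -3*(2*k**2 + k + 2)/4.
Get s_k = R·t_k = (2*k**2 + k + 2)/3**k with R(k) = B(k−1)f(k)/C(k) = -3*(2*k**2 + k + 2)/(4*k**2 - 2*k + 1).
s_(k+1) − s_k = (-4*k**2 + 2*k - 1)/(3*3**k) = t_k.
Evaluate s at k=8 and k=2: 46/2187 and 4/3; difference -2870/2187.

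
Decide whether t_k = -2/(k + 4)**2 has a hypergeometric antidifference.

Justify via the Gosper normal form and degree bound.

No. Not Gosper-summable.

The ratio is (k + 4)**2/(k + 5)**2.
So A=k**2 + 8*k + 16 and B=k**2 + 10*k + 25, with C=1.
f must satisfy (k**2 + 8*k + 16)·f(k+1) − (k**2 + 8*k + 16)·f(k) = 1.
d = 0 from the (2,2,0) case.
Generic f = c0 gives residual -1; -1 = 0 cannot hold, so t_k is not Gosper-summable.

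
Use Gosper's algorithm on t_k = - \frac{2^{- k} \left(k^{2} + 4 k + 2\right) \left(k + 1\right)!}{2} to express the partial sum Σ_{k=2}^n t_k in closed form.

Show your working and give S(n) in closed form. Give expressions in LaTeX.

S(n) = 2^{- n - 1} \left(15 \cdot 2^{n} - n^{3} n! - 7 n^{2} n! - 14 n n! - 8 n!\right)

The ratio is (k + 2)*(4*k + (k + 1)**2 + 6)/(2*(k**2 + 4*k + 2)).
Gosper form: A/B · C(k+1)/C(k) with A=k/2 + 1, B=1, C=k**2 + 4*k + 2.
Solve (k/2 + 1)·f(k+1) − (1)·f(k) = k**2 + 4*k + 2.
d = 1 from the (1,0,2) case.
Match coefficients ⇒ f(k) = 2*(k + 3).
Then R = B(k−1)f/C = 2*(k + 3)/(k**2 + 4*k + 2), so s_k = R(k)·t_k = -(k + 3)*factorial(k + 1)/2**k.
Check: Δs_k = -(k**2 + 4*k + 2)*factorial(k + 1)/(2*2**k). ✓
s_(n+1) = -2**(-n - 1)*(n + 4)*factorial(n + 2) and s_(2) = -15/2, so S(n) = 2**(-n - 1)*(15*2**n - n**3*factorial(n) - 7*n**2*factorial(n) - 14*n*factorial(n) - 8*factorial(n)).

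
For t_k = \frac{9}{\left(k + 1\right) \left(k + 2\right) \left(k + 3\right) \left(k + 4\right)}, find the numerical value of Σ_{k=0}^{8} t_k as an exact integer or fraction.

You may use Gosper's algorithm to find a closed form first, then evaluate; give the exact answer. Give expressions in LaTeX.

Σ = 219/440

The ratio is (k + 1)/(k + 5).
Gosper form: A/B · C(k+1)/C(k) with A=k + 1, B=k + 5, C=1.
Key eq: (k + 1)·f(k+1) = (k + 4)·f(k) + (1).
d = 3 from the (1,1,0) case.
A polynomial solution: f(k) = k*(k**2 + 6*k + 11)/18.
Certificate R = B(k−1)f/C = k*(k + 4)*(k**2 + 6*k + 11)/18 gives s_k = k*(k**2 + 6*k + 11)/(2*(k + 1)*(k + 2)*(k + 3)).
Δs = 9/(k**4 + 10*k**3 + 35*k**2 + 50*k + 24), as required.
Σ_(k=0)^(8) t_k = s_(9) − s_(0) = 219/440 − (0) = 219/440.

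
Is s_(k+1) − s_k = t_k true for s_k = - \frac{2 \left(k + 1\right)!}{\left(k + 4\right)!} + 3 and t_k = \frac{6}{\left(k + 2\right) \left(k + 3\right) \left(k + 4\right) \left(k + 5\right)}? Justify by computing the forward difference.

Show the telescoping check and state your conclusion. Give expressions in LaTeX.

Valid: the claim telescopes to t_k.

s_(k+1) = -2*factorial(k + 2)/factorial(k + 5) + 3
s_(k+1) − s_k = 6/((k + 2)*(k + 3)*(k + 4)*(k + 5))
(s_(k+1) − s_k) − t_k = 0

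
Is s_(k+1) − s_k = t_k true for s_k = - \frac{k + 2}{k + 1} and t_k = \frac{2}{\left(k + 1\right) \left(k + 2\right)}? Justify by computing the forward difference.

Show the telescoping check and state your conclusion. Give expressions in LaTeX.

Invalid: residual - \frac{1}{k^{2} + 3 k + 2} ≠ 0.

s_(k+1) = (-k - 3)/(k + 2)
s_(k+1) − s_k = 1/(k**2 + 3*k + 2)
(s_(k+1) − s_k) − t_k = -1/(k**2 + 3*k + 2)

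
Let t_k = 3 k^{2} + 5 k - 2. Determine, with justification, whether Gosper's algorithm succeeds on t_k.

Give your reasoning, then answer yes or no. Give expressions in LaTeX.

Yes. s_k = k \left(k^{2} + k - 4\right).

r(k) = (3*k**2 + 11*k + 6)/(3*k**2 + 5*k - 2) after simplifying.
Take A(k)=1, B(k)=1, C(k)=k**2 + 5*k/3 - 2/3.
Key eq: (1)·f(k+1) = (1)·f(k) + (k**2 + 5*k/3 - 2/3).
d = 3 from the (0,0,2) case.
Coefficient equations give f(k) = k*(k**2 + k - 4)/3.
Get s_k = R·t_k = k*(k**2 + k - 4) with R(k) = B(k−1)f(k)/C(k) = k*(k**2 + k - 4)/((k + 2)*(3*k - 1)).
s_(k+1) − s_k = 3*k**2 + 5*k - 2 = t_k.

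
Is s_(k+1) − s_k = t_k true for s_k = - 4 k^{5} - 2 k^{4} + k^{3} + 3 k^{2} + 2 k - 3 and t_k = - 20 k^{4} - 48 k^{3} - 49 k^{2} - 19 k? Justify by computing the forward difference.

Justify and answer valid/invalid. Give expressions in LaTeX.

Valid: the claim telescopes to t_k.

s_(k+1) = -4*k**5 - 22*k**4 - 47*k**3 - 46*k**2 - 17*k - 3
s_(k+1) − s_k = k*(-20*k**3 - 48*k**2 - 49*k - 19)
(s_(k+1) − s_k) − t_k = 0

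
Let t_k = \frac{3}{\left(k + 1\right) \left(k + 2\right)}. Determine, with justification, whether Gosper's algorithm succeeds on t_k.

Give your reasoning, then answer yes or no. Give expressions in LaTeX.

Yes. s_k = \frac{3 k}{k + 1}.

Step 1: r(k) = (k + 1)/(k + 3).
So A=k + 1 and B=k + 3, with C=1.
Solve (k + 1)·f(k+1) − (k + 2)·f(k) = 1.
Degrees (1,1,0) ⇒ d ≤ 1.
Match coefficients ⇒ f(k) = k.
R(k) = B(k−1)·f(k)/C(k) = k*(k + 2); s_k = R·t_k = 3*k/(k + 1).
s_(k+1) − s_k = 3/(k**2 + 3*k + 2) = t_k.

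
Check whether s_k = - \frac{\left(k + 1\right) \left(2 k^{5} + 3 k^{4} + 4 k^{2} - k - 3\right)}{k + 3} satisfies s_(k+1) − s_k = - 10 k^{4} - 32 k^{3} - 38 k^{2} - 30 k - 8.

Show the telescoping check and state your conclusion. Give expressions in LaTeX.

Invalid: residual \frac{2 \left(8 k^{5} + 59 k^{4} + 134 k^{3} + 140 k^{2} + 99 k + 27\right)}{k^{2} + 7 k + 12} ≠ 0.

s_(k+1) = -(k + 2)*(-k + 2*(k + 1)**5 + 3*(k + 1)**4 + 4*(k + 1)**2 - 4)/(k + 4)
s_(k+1) − s_k = 2*(-5*k**6 - 43*k**5 - 132*k**4 - 206*k**3 - 197*k**2 - 109*k - 21)/(k**2 + 7*k + 12)
(s_(k+1) − s_k) − t_k = 2*(8*k**5 + 59*k**4 + 134*k**3 + 140*k**2 + 99*k + 27)/(k**2 + 7*k + 12)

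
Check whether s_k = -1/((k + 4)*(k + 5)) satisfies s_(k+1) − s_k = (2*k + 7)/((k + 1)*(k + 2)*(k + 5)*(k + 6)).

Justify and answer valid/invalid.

Invalid: residual 3*(-3*k - 8)/(k**5 + 18*k**4 + 121*k**3 + 372*k**2 + 508*k + 240) ≠ 0.

s_(k+1) = -1/((k + 5)*(k + 6))
s_(k+1) − s_k = 2/(k**3 + 15*k**2 + 74*k + 120)
(s_(k+1) − s_k) − t_k = 3*(-3*k - 8)/(k**5 + 18*k**4 + 121*k**3 + 372*k**2 + 508*k + 240)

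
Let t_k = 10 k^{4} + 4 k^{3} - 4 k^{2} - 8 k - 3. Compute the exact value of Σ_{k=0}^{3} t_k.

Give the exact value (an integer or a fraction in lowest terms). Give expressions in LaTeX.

r(k) = (10*k**4 + 44*k**3 + 68*k**2 + 36*k - 1)/(10*k**4 + 4*k**3 - 4*k**2 - 8*k - 3) after simplifying.
Factor: A=1; B=1; C=k**4 + 2*k**3/5 - 2*k**2/5 - 4*k/5 - 3/10.
Key eq: (1)·f(k+1) = (1)·f(k) + (k**4 + 2*k**3/5 - 2*k**2/5 - 4*k/5 - 3/10).
Degrees (0,0,4) ⇒ d ≤ 5.
A polynomial solution: f(k) = k**2*(2*k**3 - 4*k**2 - 1)/10.
So s_k = (B(k−1)f/C)·t_k = (k**2*(2*k**3 - 4*k**2 - 1)/(10*k**4 + 4*k**3 - 4*k**2 - 8*k - 3))·t_k = 2*k**5 - 4*k**4 - k**2.
s_(k+1) − s_k = 10*k**4 + 4*k**3 - 4*k**2 - 8*k - 3 = t_k.
Sum = s_(4) − s_(0); s_(4) = 1008, s_(0) = 0 ⇒ 1008.

Σ = 1008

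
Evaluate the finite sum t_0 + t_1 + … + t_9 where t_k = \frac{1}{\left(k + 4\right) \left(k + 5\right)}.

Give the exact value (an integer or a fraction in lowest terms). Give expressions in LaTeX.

Σ = 5/28

Compute t_(k+1)/t_k: get (k + 4)/(k + 6).
Normal form (A,B,C) = (k + 4, k + 6, 1).
Need (k + 4)·f(k+1) − (k + 5)·f(k) = 1.
From deg A=1, deg B=1, deg C=0: d=1.
Coefficient equations give f(k) = k/4.
So s_k = (B(k−1)f/C)·t_k = (k*(k + 5)/4)·t_k = k/(4*(k + 4)).
Δs = 1/(k**2 + 9*k + 20), as required.
Telescoping: Σ = s_(10) − s_(0) = 5/28 − (0) = 5/28.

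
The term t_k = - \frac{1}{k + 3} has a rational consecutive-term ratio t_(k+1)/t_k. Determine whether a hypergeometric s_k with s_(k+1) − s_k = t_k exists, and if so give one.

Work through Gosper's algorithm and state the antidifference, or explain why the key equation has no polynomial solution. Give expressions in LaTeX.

Step 1: r(k) = (k + 3)/(k + 4).
Gosper form: A/B · C(k+1)/C(k) with A=k + 3, B=k + 4, C=1.
Solve (k + 3)·f(k+1) − (k + 3)·f(k) = 1.
d = 0 from the (1,1,0) case.
f = c0 ⇒ A·f(k+1) − B(k−1)·f(k) − C = -1. The system {-1 = 0} is inconsistent; no antidifference.

no hypergeometric antidifference exists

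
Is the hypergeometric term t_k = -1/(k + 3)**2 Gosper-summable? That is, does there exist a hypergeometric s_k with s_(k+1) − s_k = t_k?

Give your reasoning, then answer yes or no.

Compute t_(k+1)/t_k: get (k + 3)**2/(k + 4)**2.
A = k**2 + 6*k + 9, B = k**2 + 8*k + 16, C = 1.
Key eq: (k**2 + 6*k + 9)·f(k+1) = (k**2 + 6*k + 9)·f(k) + (1).
Degrees (2,2,0) ⇒ d ≤ 0.
f = c0 ⇒ A·f(k+1) − B(k−1)·f(k) − C = -1. The system {-1 = 0} is inconsistent; no antidifference.

No. Not Gosper-summable.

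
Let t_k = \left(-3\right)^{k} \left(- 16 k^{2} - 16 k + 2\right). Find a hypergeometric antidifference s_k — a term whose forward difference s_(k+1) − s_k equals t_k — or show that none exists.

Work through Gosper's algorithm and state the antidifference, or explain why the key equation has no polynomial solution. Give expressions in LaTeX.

r(k) = 3*(-8*k**2 - 24*k - 15)/(8*k**2 + 8*k - 1) after simplifying.
Gosper form: A/B · C(k+1)/C(k) with A=-3, B=1, C=k**2 + k - 1/8.
Key eq: (-3)·f(k+1) = (1)·f(k) + (k**2 + k - 1/8).
Bound: deg f ≤ 2.
Solving with deg f ≤ 2: f(k) = -(k - 1)*(2*k + 1)/8.
R(k) = B(k−1)·f(k)/C(k) = -(k - 1)*(2*k + 1)/(8*k**2 + 8*k - 1); s_k = R·t_k = 2*(-3)**k*(2*k**2 - k - 1).
s_(k+1) − s_k = (-3)**k*(-16*k**2 - 16*k + 2) = t_k.

s_k = 2 \left(-3\right)^{k} \left(2 k^{2} - k - 1\right)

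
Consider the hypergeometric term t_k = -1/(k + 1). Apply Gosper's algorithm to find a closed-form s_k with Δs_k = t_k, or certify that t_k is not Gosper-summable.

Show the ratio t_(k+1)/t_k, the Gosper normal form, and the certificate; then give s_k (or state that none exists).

The ratio is (k + 1)/(k + 2).
So A=k + 1 and B=k + 2, with C=1.
f must satisfy (k + 1)·f(k+1) − (k + 1)·f(k) = 1.
From deg A=1, deg B=1, deg C=0: d=0.
f = c0 ⇒ A·f(k+1) − B(k−1)·f(k) − C = -1. The system {-1 = 0} is inconsistent; no antidifference.

not Gosper-summable; s_k does not exist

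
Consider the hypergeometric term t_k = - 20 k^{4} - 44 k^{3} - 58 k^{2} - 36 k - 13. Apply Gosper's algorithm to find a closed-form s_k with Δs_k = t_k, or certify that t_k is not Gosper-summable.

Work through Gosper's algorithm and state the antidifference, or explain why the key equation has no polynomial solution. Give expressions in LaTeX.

Step 1: r(k) = (20*k**4 + 124*k**3 + 310*k**2 + 364*k + 171)/(20*k**4 + 44*k**3 + 58*k**2 + 36*k + 13).
Gosper form: A/B · C(k+1)/C(k) with A=1, B=1, C=k**4 + 11*k**3/5 + 29*k**2/10 + 9*k/5 + 13/20.
Need (1)·f(k+1) − (1)·f(k) = k**4 + 11*k**3/5 + 29*k**2/10 + 9*k/5 + 13/20.
From deg A=0, deg B=0, deg C=4: d=5.
Match coefficients ⇒ f(k) = k*(4*k**4 + k**3 + 4*k**2 + 4)/20.
Then R = B(k−1)f/C = k*(4*k**4 + k**3 + 4*k**2 + 4)/(20*k**4 + 44*k**3 + 58*k**2 + 36*k + 13), so s_k = R(k)·t_k = k*(-4*k**4 - k**3 - 4*k**2 - 4).
s_(k+1) − s_k = -20*k**4 - 44*k**3 - 58*k**2 - 36*k - 13 = t_k.

s_k = k \left(- 4 k^{4} - k^{3} - 4 k^{2} - 4\right)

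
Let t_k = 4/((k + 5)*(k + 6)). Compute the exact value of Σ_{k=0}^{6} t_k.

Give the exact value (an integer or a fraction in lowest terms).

Σ = 7/15

The ratio is (k + 5)/(k + 7).
A = k + 5, B = k + 7, C = 1.
Key eq: (k + 5)·f(k+1) = (k + 6)·f(k) + (1).
From deg A=1, deg B=1, deg C=0: d=1.
Solve for f: f(k) = k/5 (degree 1 ≤ 1).
Get s_k = R·t_k = 4*k/(5*(k + 5)) with R(k) = B(k−1)f(k)/C(k) = k*(k + 6)/5.
Check: Δs_k = 4/(k**2 + 11*k + 30). ✓
Evaluate s at k=7 and k=0: 7/15 and 0; difference 7/15.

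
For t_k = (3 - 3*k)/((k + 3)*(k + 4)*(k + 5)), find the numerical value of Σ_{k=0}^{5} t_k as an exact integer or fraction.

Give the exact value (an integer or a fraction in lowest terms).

Σ = -1/60

r(k) = k*(k + 3)/((k - 1)*(k + 6)) after simplifying.
Gosper form: A/B · C(k+1)/C(k) with A=k + 3, B=k + 6, C=k - 1.
Set up (k + 3)·f(k+1) − (k + 5)·f(k) − (k - 1) = 0.
Degrees (1,1,1) ⇒ d ≤ 2.
Solving with deg f ≤ 2: f(k) = k*(k - 5)/12.
R(k) = B(k−1)·f(k)/C(k) = k*(k - 5)*(k + 5)/(12*(k - 1)); s_k = R·t_k = -k*(k - 5)/(4*(k + 3)*(k + 4)).
s_(k+1) − s_k = 3*(1 - k)/(k**3 + 12*k**2 + 47*k + 60) = t_k.
Evaluate s at k=6 and k=0: -1/60 and 0; difference -1/60.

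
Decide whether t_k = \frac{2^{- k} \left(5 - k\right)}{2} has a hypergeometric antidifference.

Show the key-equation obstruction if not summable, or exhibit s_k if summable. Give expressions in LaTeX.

t_(k+1)/t_k = (k - 4)/(2*(k - 5)).
A = 1/2, B = 1, C = k - 5.
Solve (1/2)·f(k+1) − (1)·f(k) = k - 5.
Bound: deg f ≤ 1.
A polynomial solution: f(k) = -2*(k - 4).
Certificate R = B(k−1)f/C = -2*(k - 4)/(k - 5) gives s_k = (k - 4)/2**k.
Check: Δs_k = (5 - k)/(2*2**k). ✓

Yes. s_k = 2^{- k} \left(k - 4\right).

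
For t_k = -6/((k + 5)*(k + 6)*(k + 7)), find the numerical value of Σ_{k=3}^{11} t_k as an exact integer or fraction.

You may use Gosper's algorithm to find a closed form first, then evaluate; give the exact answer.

r(k) = (k + 5)/(k + 8) after simplifying.
So A=k + 5 and B=k + 8, with C=1.
Solve (k + 5)·f(k+1) − (k + 7)·f(k) = 1.
From deg A=1, deg B=1, deg C=0: d=2.
Solve for f: f(k) = k*(k + 11)/60 (degree 2 ≤ 2).
R(k) = B(k−1)·f(k)/C(k) = k*(k + 7)*(k + 11)/60; s_k = R·t_k = k*(-k - 11)/(10*(k + 5)*(k + 6)).
Δs = -6/(k**3 + 18*k**2 + 107*k + 210), as required.
Σ_(k=3)^(11) t_k = s_(12) − s_(3) = -23/255 − (-7/120) = -13/408.

Σ = -13/408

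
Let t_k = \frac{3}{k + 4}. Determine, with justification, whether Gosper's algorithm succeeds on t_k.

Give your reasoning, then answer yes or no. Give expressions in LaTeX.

Ratio r(k) = (k + 4)/(k + 5).
Gosper form: A/B · C(k+1)/C(k) with A=k + 4, B=k + 5, C=1.
Need (k + 4)·f(k+1) − (k + 4)·f(k) = 1.
From deg A=1, deg B=1, deg C=0: d=0.
Put f(k) = c0: A·f(k+1) − B(k−1)·f(k) − C = -1; need -1 = 0 — inconsistent ⇒ no f, not summable.

No — the linear system for f has no solution.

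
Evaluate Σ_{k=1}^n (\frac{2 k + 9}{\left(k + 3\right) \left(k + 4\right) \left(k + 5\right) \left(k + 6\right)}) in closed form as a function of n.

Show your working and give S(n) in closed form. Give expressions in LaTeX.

Step 1: r(k) = (k + 3)*(2*k + 11)/((k + 7)*(2*k + 9)).
A = k + 3, B = k + 7, C = k + 9/2.
Solve (k + 3)·f(k+1) − (k + 6)·f(k) = k + 9/2.
Degrees (1,1,1) ⇒ d ≤ 3.
A polynomial solution: f(k) = k*(k + 4)*(k + 8)/30.
Certificate R = B(k−1)f/C = k*(k + 4)*(k + 6)*(k + 8)/(15*(2*k + 9)) gives s_k = k*(k + 8)/(15*(k**2 + 8*k + 15)).
Verify: (2*k + 9)/(k**4 + 18*k**3 + 119*k**2 + 342*k + 360) matches t_k.
Σ_(k=1)^n t_k = s_(n+1) − s_(1) = ((n**2 + 10*n + 9)/(15*(n**2 + 10*n + 24))) − (1/40), i.e. n*(n + 10)/(24*(n**2 + 10*n + 24)).

S(n) = \frac{n \left(n + 10\right)}{24 \left(n^{2} + 10 n + 24\right)}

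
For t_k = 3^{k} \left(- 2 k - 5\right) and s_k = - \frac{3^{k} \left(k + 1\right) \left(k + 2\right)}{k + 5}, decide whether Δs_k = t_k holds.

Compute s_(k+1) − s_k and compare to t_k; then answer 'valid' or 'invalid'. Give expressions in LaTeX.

Invalid: residual \frac{6 \cdot 3^{k} \left(k^{2} + 7 k + 12\right)}{k^{2} + 11 k + 30} ≠ 0.

s_(k+1) = -3**(k + 1)*(k + 2)*(k + 3)/(k + 6)
s_(k+1) − s_k = 3**k*(k + 2)*((k + 1)*(k + 6) - 3*(k + 3)*(k + 5))/((k + 5)*(k + 6))
(s_(k+1) − s_k) − t_k = 6*3**k*(k**2 + 7*k + 12)/(k**2 + 11*k + 30)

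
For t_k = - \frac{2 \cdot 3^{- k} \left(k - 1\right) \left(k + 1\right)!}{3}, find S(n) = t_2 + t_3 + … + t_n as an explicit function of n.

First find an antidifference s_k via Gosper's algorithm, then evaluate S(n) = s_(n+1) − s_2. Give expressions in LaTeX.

S(n) = \frac{4}{3} - \frac{2 \cdot 3^{- n} \left(n + 2\right)!}{3}

The ratio is k*(k + 2)/(3*(k - 1)).
Factor: A=k/3 + 2/3; B=1; C=k - 1.
Solve (k/3 + 2/3)·f(k+1) − (1)·f(k) = k - 1.
Bound: deg f ≤ 0.
Solve for f: f(k) = 3 (degree 0 ≤ 0).
R(k) = B(k−1)·f(k)/C(k) = 3/(k - 1); s_k = R·t_k = -2*factorial(k + 1)/3**k.
s_(k+1) − s_k = -2*(k - 1)*factorial(k + 1)/(3*3**k) = t_k.
s_(n+1) = -2*3**(-n - 1)*factorial(n + 2) and s_(2) = -4/3, so S(n) = 4/3 - 2*factorial(n + 2)/(3*3**n).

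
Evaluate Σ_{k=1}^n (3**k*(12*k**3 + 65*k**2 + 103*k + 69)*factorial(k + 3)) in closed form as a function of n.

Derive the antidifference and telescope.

S(n) = 12*3**n*n**2*factorial(n + 4) + 21*3**n*n*factorial(n + 4) + 18*3**n*factorial(n + 4) - 432

Ratio r(k) = 3*(12*k**4 + 149*k**3 + 673*k**2 + 1325*k + 996)/(12*k**3 + 65*k**2 + 103*k + 69).
Normal form (A,B,C) = (3*k + 12, 1, k**3 + 65*k**2/12 + 103*k/12 + 23/4).
f must satisfy (3*k + 12)·f(k+1) − (1)·f(k) = k**3 + 65*k**2/12 + 103*k/12 + 23/4.
deg f ≤ 2 (via 1,0,3).
Solve for f: f(k) = (4*k**2 - k + 3)/12 (degree 2 ≤ 2).
R(k) = B(k−1)·f(k)/C(k) = (4*k**2 - k + 3)/(12*k**3 + 65*k**2 + 103*k + 69); s_k = R·t_k = 3**k*(4*k**2 - k + 3)*factorial(k + 3).
Δs = 3**k*(12*k**3 + 65*k**2 + 103*k + 69)*factorial(k + 3), as required.
Telescope: S(n) = s_(n+1) − s_(1) = 3**(n + 1)*(4*n**2 + 7*n + 6)*factorial(n + 4) − (432) = 12*3**n*n**2*factorial(n + 4) + 21*3**n*n*factorial(n + 4) + 18*3**n*factorial(n + 4) - 432.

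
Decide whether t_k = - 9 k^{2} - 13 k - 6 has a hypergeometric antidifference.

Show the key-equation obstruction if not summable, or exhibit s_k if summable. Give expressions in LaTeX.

Step 1: r(k) = (9*k**2 + 31*k + 28)/(9*k**2 + 13*k + 6).
A = 1, B = 1, C = k**2 + 13*k/9 + 2/3.
f must satisfy (1)·f(k+1) − (1)·f(k) = k**2 + 13*k/9 + 2/3.
Degrees (0,0,2) ⇒ d ≤ 3.
Match coefficients ⇒ f(k) = k*(3*k**2 + 2*k + 1)/9.
Get s_k = R·t_k = k*(-3*k**2 - 2*k - 1) with R(k) = B(k−1)f(k)/C(k) = k*(3*k**2 + 2*k + 1)/(9*k**2 + 13*k + 6).
Δs = -9*k**2 - 13*k - 6, as required.

Yes. s_k = k \left(- 3 k^{2} - 2 k - 1\right).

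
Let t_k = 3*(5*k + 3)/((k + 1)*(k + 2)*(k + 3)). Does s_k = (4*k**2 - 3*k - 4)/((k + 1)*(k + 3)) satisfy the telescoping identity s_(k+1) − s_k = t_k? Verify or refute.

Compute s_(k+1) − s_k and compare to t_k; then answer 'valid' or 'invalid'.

Invalid: residual (4*k**2 - 18*k - 13)/(k**4 + 10*k**3 + 35*k**2 + 50*k + 24) ≠ 0.

s_(k+1) = (-3*k + 4*(k + 1)**2 - 7)/((k + 2)*(k + 4))
s_(k+1) − s_k = (19*k**2 + 51*k + 23)/(k**4 + 10*k**3 + 35*k**2 + 50*k + 24)
(s_(k+1) − s_k) − t_k = (4*k**2 - 18*k - 13)/(k**4 + 10*k**3 + 35*k**2 + 50*k + 24)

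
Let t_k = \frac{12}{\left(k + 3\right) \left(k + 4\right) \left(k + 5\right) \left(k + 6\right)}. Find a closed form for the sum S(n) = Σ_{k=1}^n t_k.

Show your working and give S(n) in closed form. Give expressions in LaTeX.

t_(k+1)/t_k = (k + 3)/(k + 7).
Factor: A=k + 3; B=k + 7; C=1.
Key eq: (k + 3)·f(k+1) = (k + 6)·f(k) + (1).
d = 3 from the (1,1,0) case.
Solve for f: f(k) = k*(k**2 + 12*k + 47)/180 (degree 3 ≤ 3).
So s_k = (B(k−1)f/C)·t_k = (k*(k + 6)*(k**2 + 12*k + 47)/180)·t_k = k*(k**2 + 12*k + 47)/(15*(k + 3)*(k + 4)*(k + 5)).
Δs = 12/(k**4 + 18*k**3 + 119*k**2 + 342*k + 360), as required.
Evaluate: s_(n+1) = (n**3 + 15*n**2 + 74*n + 60)/(15*(n**3 + 15*n**2 + 74*n + 120)); subtract s_(1) = 1/30 ⇒ S(n) = n*(n**2 + 15*n + 74)/(30*(n**3 + 15*n**2 + 74*n + 120)).

S(n) = \frac{n \left(n^{2} + 15 n + 74\right)}{30 \left(n^{3} + 15 n^{2} + 74 n + 120\right)}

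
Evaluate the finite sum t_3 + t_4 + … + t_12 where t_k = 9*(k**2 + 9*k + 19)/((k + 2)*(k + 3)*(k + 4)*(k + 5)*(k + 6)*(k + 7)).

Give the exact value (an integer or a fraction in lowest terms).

The ratio is (k + 2)*(9*k + (k + 1)**2 + 28)/((k + 8)*(k**2 + 9*k + 19)).
So A=k + 2 and B=k + 8, with C=k**2 + 9*k + 19.
Set up (k + 2)·f(k+1) − (k + 7)·f(k) − (k**2 + 9*k + 19) = 0.
From deg A=1, deg B=1, deg C=2: d=5.
A polynomial solution: f(k) = k*(k + 3)*(k + 5)*(k**2 + 12*k + 44)/144.
Get s_k = R·t_k = k*(k**2 + 12*k + 44)/(16*(k**3 + 12*k**2 + 44*k + 48)) with R(k) = B(k−1)f(k)/C(k) = k*(k + 3)*(k + 5)*(k + 7)*(k**2 + 12*k + 44)/(144*(k**2 + 9*k + 19)).
Δs = 9*(k**2 + 9*k + 19)/(k**6 + 27*k**5 + 295*k**4 + 1665*k**3 + 5104*k**2 + 8028*k + 5040), as required.
Telescoping: Σ = s_(13) − s_(3) = 1599/25840 − (89/1680) = 302/33915.

Σ = 302/33915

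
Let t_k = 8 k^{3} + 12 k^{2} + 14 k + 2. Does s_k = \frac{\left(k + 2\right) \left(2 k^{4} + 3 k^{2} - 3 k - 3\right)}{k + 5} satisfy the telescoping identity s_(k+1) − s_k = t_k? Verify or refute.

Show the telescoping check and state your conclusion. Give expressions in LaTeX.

Invalid: residual \frac{3 \left(- 6 k^{4} - 52 k^{3} - 71 k^{2} - 75 k - 13\right)}{k^{2} + 11 k + 30} ≠ 0.

s_(k+1) = -(k + 3)*(3*k - 2*(k + 1)**4 - 3*(k + 1)**2 + 6)/(k + 6)
s_(k+1) − s_k = (8*k**5 + 82*k**4 + 230*k**3 + 303*k**2 + 217*k + 21)/(k**2 + 11*k + 30)
(s_(k+1) − s_k) − t_k = 3*(-6*k**4 - 52*k**3 - 71*k**2 - 75*k - 13)/(k**2 + 11*k + 30)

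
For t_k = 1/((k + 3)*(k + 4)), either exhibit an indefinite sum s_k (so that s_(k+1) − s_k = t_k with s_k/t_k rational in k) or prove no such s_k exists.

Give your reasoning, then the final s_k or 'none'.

Ratio r(k) = (k + 3)/(k + 5).
Normal form (A,B,C) = (k + 3, k + 5, 1).
Need (k + 3)·f(k+1) − (k + 4)·f(k) = 1.
From deg A=1, deg B=1, deg C=0: d=1.
Solve for f: f(k) = k/3 (degree 1 ≤ 1).
R(k) = B(k−1)·f(k)/C(k) = k*(k + 4)/3; s_k = R·t_k = k/(3*(k + 3)).
s_(k+1) − s_k = 1/(k**2 + 7*k + 12) = t_k.

s_k = k/(3*(k + 3))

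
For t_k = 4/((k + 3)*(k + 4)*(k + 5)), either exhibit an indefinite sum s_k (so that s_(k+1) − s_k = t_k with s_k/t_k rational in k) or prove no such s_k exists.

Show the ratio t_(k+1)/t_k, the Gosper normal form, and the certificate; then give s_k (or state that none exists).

s_k = k*(k + 7)/(6*(k + 3)*(k + 4))

t_(k+1)/t_k = (k + 3)/(k + 6).
So A=k + 3 and B=k + 6, with C=1.
Solve (k + 3)·f(k+1) − (k + 5)·f(k) = 1.
From deg A=1, deg B=1, deg C=0: d=2.
A polynomial solution: f(k) = k*(k + 7)/24.
Then R = B(k−1)f/C = k*(k + 5)*(k + 7)/24, so s_k = R(k)·t_k = k*(k + 7)/(6*(k + 3)*(k + 4)).
Verify: 4/(k**3 + 12*k**2 + 47*k + 60) matches t_k.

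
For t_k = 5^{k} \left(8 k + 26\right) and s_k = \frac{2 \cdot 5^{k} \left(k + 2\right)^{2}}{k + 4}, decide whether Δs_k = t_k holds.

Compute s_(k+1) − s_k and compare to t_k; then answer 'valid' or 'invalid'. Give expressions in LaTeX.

s_(k+1) = 10*5**k*(k + 3)**2/(k + 5)
s_(k+1) − s_k = 5**k*(8*k**3 + 82*k**2 + 282*k + 320)/(k**2 + 9*k + 20)
(s_(k+1) − s_k) − t_k = 5**k*(-16*k**2 - 112*k - 200)/(k**2 + 9*k + 20)

Invalid: residual \frac{5^{k} \left(- 16 k^{2} - 112 k - 200\right)}{k^{2} + 9 k + 20} ≠ 0.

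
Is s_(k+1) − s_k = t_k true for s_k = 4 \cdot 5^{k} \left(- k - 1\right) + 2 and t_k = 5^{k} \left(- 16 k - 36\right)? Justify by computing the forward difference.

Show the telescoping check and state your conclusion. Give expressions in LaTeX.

s_(k+1) = -20*5**k*(k + 2) + 2
s_(k+1) − s_k = 5**k*(-16*k - 36)
(s_(k+1) − s_k) − t_k = 0

Valid — Δs_k = t_k.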